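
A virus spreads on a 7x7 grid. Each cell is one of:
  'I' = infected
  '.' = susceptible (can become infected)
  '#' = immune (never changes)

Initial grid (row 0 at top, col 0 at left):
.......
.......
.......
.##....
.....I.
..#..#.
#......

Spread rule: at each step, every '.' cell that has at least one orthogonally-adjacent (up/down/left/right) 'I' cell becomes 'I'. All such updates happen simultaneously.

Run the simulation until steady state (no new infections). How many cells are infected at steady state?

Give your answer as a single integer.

Step 0 (initial): 1 infected
Step 1: +3 new -> 4 infected
Step 2: +6 new -> 10 infected
Step 3: +8 new -> 18 infected
Step 4: +7 new -> 25 infected
Step 5: +7 new -> 32 infected
Step 6: +6 new -> 38 infected
Step 7: +3 new -> 41 infected
Step 8: +2 new -> 43 infected
Step 9: +1 new -> 44 infected
Step 10: +0 new -> 44 infected

Answer: 44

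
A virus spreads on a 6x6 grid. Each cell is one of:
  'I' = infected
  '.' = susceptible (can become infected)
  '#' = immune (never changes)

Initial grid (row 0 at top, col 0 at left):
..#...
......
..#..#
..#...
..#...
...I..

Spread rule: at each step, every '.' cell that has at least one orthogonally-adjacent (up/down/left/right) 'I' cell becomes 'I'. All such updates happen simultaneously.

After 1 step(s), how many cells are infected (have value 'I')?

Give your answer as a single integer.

Answer: 4

Derivation:
Step 0 (initial): 1 infected
Step 1: +3 new -> 4 infected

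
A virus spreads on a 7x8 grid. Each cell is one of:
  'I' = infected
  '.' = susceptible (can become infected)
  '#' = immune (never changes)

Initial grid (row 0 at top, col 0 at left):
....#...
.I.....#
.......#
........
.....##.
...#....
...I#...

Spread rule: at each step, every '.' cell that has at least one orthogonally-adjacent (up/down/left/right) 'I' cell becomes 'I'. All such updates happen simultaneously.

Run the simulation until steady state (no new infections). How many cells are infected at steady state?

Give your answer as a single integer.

Step 0 (initial): 2 infected
Step 1: +5 new -> 7 infected
Step 2: +8 new -> 15 infected
Step 3: +9 new -> 24 infected
Step 4: +6 new -> 30 infected
Step 5: +5 new -> 35 infected
Step 6: +4 new -> 39 infected
Step 7: +3 new -> 42 infected
Step 8: +3 new -> 45 infected
Step 9: +3 new -> 48 infected
Step 10: +1 new -> 49 infected
Step 11: +0 new -> 49 infected

Answer: 49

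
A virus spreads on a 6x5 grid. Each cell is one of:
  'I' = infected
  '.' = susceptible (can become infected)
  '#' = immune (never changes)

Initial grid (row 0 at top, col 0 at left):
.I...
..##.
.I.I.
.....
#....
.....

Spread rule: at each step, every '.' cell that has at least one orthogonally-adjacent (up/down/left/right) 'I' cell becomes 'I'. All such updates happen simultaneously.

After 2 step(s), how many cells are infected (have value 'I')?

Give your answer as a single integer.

Answer: 19

Derivation:
Step 0 (initial): 3 infected
Step 1: +8 new -> 11 infected
Step 2: +8 new -> 19 infected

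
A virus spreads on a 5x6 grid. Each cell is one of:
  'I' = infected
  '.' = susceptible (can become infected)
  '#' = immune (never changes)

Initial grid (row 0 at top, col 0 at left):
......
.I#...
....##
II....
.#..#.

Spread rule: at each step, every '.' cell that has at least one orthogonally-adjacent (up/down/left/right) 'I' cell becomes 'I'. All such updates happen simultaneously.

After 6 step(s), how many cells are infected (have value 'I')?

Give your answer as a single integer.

Answer: 25

Derivation:
Step 0 (initial): 3 infected
Step 1: +6 new -> 9 infected
Step 2: +5 new -> 14 infected
Step 3: +4 new -> 18 infected
Step 4: +3 new -> 21 infected
Step 5: +3 new -> 24 infected
Step 6: +1 new -> 25 infected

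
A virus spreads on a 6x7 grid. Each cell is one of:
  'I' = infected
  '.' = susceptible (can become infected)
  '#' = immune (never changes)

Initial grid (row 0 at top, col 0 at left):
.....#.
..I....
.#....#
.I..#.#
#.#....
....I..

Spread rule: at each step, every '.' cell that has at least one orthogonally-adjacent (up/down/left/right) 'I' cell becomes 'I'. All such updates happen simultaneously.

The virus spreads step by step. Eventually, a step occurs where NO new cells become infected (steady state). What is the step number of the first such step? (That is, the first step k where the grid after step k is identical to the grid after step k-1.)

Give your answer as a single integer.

Step 0 (initial): 3 infected
Step 1: +10 new -> 13 infected
Step 2: +12 new -> 25 infected
Step 3: +7 new -> 32 infected
Step 4: +2 new -> 34 infected
Step 5: +1 new -> 35 infected
Step 6: +0 new -> 35 infected

Answer: 6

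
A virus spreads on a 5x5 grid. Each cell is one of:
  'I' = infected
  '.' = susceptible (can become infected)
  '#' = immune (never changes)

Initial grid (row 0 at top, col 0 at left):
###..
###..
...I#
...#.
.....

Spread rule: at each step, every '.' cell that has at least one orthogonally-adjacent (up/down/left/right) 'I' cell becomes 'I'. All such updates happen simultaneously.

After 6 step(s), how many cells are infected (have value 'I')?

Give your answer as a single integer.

Answer: 17

Derivation:
Step 0 (initial): 1 infected
Step 1: +2 new -> 3 infected
Step 2: +4 new -> 7 infected
Step 3: +4 new -> 11 infected
Step 4: +3 new -> 14 infected
Step 5: +2 new -> 16 infected
Step 6: +1 new -> 17 infected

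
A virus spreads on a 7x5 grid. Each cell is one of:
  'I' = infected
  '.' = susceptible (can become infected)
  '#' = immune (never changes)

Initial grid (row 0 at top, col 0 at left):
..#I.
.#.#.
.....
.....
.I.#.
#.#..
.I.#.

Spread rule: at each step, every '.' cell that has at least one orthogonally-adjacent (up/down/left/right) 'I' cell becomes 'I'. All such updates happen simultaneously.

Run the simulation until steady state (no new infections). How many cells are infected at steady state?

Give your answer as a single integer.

Answer: 28

Derivation:
Step 0 (initial): 3 infected
Step 1: +7 new -> 10 infected
Step 2: +4 new -> 14 infected
Step 3: +4 new -> 18 infected
Step 4: +4 new -> 22 infected
Step 5: +2 new -> 24 infected
Step 6: +2 new -> 26 infected
Step 7: +2 new -> 28 infected
Step 8: +0 new -> 28 infected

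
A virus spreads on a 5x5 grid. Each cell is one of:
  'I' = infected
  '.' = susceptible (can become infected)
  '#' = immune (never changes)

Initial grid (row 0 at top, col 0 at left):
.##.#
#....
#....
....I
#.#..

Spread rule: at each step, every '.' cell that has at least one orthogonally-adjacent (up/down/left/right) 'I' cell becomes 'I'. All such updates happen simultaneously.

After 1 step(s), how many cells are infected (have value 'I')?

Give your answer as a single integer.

Step 0 (initial): 1 infected
Step 1: +3 new -> 4 infected

Answer: 4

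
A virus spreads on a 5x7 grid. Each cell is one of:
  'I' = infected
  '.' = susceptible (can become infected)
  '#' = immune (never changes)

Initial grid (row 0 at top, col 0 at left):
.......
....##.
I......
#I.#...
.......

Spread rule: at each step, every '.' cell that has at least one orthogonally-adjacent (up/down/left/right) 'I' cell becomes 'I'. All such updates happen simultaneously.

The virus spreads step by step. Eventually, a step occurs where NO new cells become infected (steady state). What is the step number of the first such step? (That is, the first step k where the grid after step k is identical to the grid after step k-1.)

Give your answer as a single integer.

Answer: 9

Derivation:
Step 0 (initial): 2 infected
Step 1: +4 new -> 6 infected
Step 2: +5 new -> 11 infected
Step 3: +4 new -> 15 infected
Step 4: +4 new -> 19 infected
Step 5: +4 new -> 23 infected
Step 6: +4 new -> 27 infected
Step 7: +3 new -> 30 infected
Step 8: +1 new -> 31 infected
Step 9: +0 new -> 31 infected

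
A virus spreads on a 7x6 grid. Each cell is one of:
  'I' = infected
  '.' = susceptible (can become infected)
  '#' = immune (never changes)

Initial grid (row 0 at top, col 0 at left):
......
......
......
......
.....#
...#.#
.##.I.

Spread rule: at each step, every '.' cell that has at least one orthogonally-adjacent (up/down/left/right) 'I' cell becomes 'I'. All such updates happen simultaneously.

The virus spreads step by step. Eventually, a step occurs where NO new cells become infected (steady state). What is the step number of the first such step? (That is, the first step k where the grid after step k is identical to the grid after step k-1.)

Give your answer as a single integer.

Step 0 (initial): 1 infected
Step 1: +3 new -> 4 infected
Step 2: +1 new -> 5 infected
Step 3: +2 new -> 7 infected
Step 4: +4 new -> 11 infected
Step 5: +6 new -> 17 infected
Step 6: +7 new -> 24 infected
Step 7: +6 new -> 30 infected
Step 8: +4 new -> 34 infected
Step 9: +2 new -> 36 infected
Step 10: +1 new -> 37 infected
Step 11: +0 new -> 37 infected

Answer: 11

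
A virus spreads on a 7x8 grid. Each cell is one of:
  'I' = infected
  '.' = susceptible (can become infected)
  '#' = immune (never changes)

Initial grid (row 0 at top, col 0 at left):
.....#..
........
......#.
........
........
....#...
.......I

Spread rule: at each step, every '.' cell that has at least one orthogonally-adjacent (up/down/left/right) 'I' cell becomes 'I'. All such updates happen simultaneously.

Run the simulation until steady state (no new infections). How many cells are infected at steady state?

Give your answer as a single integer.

Answer: 53

Derivation:
Step 0 (initial): 1 infected
Step 1: +2 new -> 3 infected
Step 2: +3 new -> 6 infected
Step 3: +4 new -> 10 infected
Step 4: +4 new -> 14 infected
Step 5: +5 new -> 19 infected
Step 6: +7 new -> 26 infected
Step 7: +7 new -> 33 infected
Step 8: +5 new -> 38 infected
Step 9: +5 new -> 43 infected
Step 10: +4 new -> 47 infected
Step 11: +3 new -> 50 infected
Step 12: +2 new -> 52 infected
Step 13: +1 new -> 53 infected
Step 14: +0 new -> 53 infected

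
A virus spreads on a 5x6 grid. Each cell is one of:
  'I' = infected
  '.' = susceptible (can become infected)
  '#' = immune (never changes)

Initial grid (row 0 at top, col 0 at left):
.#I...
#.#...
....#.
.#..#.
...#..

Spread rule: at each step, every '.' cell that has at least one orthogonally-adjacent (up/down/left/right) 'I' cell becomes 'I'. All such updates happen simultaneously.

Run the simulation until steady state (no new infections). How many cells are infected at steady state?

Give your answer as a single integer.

Answer: 22

Derivation:
Step 0 (initial): 1 infected
Step 1: +1 new -> 2 infected
Step 2: +2 new -> 4 infected
Step 3: +3 new -> 7 infected
Step 4: +3 new -> 10 infected
Step 5: +3 new -> 13 infected
Step 6: +4 new -> 17 infected
Step 7: +3 new -> 20 infected
Step 8: +2 new -> 22 infected
Step 9: +0 new -> 22 infected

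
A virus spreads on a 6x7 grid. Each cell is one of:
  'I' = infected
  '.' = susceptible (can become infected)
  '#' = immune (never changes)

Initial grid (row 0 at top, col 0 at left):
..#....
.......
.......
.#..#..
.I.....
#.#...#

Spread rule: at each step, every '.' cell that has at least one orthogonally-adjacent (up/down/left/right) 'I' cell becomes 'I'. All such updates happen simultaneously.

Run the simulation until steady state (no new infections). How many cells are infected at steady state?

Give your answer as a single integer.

Answer: 36

Derivation:
Step 0 (initial): 1 infected
Step 1: +3 new -> 4 infected
Step 2: +3 new -> 7 infected
Step 3: +5 new -> 12 infected
Step 4: +6 new -> 18 infected
Step 5: +7 new -> 25 infected
Step 6: +5 new -> 30 infected
Step 7: +3 new -> 33 infected
Step 8: +2 new -> 35 infected
Step 9: +1 new -> 36 infected
Step 10: +0 new -> 36 infected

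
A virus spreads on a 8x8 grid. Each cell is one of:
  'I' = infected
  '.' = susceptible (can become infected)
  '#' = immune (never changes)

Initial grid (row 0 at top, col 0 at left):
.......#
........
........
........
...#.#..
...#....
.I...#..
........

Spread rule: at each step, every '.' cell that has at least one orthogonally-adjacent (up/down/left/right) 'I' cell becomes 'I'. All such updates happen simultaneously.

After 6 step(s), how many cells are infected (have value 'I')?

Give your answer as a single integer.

Answer: 35

Derivation:
Step 0 (initial): 1 infected
Step 1: +4 new -> 5 infected
Step 2: +6 new -> 11 infected
Step 3: +5 new -> 16 infected
Step 4: +5 new -> 21 infected
Step 5: +7 new -> 28 infected
Step 6: +7 new -> 35 infected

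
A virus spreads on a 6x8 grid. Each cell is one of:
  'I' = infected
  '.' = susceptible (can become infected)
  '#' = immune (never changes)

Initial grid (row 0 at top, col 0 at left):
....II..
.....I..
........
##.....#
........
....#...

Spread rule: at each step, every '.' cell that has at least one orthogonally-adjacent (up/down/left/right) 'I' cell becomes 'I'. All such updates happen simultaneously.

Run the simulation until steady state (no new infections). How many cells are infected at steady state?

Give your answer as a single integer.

Answer: 44

Derivation:
Step 0 (initial): 3 infected
Step 1: +5 new -> 8 infected
Step 2: +7 new -> 15 infected
Step 3: +7 new -> 22 infected
Step 4: +7 new -> 29 infected
Step 5: +6 new -> 35 infected
Step 6: +4 new -> 39 infected
Step 7: +2 new -> 41 infected
Step 8: +2 new -> 43 infected
Step 9: +1 new -> 44 infected
Step 10: +0 new -> 44 infected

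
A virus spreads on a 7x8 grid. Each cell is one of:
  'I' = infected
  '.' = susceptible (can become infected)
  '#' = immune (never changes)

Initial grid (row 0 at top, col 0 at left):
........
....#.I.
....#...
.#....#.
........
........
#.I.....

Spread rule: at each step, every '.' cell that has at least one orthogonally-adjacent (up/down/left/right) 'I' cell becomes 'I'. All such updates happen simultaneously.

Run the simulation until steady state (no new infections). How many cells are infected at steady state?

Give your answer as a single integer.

Step 0 (initial): 2 infected
Step 1: +7 new -> 9 infected
Step 2: +8 new -> 17 infected
Step 3: +9 new -> 26 infected
Step 4: +10 new -> 36 infected
Step 5: +10 new -> 46 infected
Step 6: +3 new -> 49 infected
Step 7: +2 new -> 51 infected
Step 8: +0 new -> 51 infected

Answer: 51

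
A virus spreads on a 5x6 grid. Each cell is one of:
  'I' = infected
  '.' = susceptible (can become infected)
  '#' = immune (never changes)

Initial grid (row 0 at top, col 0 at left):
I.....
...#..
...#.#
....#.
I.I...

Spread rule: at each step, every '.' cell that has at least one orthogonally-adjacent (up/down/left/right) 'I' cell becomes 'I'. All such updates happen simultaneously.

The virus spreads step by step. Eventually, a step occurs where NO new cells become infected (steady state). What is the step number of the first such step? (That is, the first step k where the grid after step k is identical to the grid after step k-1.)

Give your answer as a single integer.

Answer: 7

Derivation:
Step 0 (initial): 3 infected
Step 1: +6 new -> 9 infected
Step 2: +7 new -> 16 infected
Step 3: +4 new -> 20 infected
Step 4: +2 new -> 22 infected
Step 5: +2 new -> 24 infected
Step 6: +2 new -> 26 infected
Step 7: +0 new -> 26 infected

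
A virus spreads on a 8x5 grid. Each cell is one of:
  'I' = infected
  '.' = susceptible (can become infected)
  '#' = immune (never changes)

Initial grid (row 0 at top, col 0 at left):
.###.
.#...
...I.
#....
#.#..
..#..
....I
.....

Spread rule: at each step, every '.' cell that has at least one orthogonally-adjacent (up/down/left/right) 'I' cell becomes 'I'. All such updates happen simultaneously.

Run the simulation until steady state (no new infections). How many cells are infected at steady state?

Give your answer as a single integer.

Answer: 32

Derivation:
Step 0 (initial): 2 infected
Step 1: +7 new -> 9 infected
Step 2: +10 new -> 19 infected
Step 3: +5 new -> 24 infected
Step 4: +5 new -> 29 infected
Step 5: +3 new -> 32 infected
Step 6: +0 new -> 32 infected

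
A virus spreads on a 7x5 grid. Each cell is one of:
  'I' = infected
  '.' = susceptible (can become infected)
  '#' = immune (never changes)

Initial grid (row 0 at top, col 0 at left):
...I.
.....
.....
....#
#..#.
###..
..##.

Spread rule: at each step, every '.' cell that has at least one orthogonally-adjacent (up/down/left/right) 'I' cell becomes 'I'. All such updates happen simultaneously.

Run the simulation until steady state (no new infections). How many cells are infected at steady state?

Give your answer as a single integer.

Step 0 (initial): 1 infected
Step 1: +3 new -> 4 infected
Step 2: +4 new -> 8 infected
Step 3: +5 new -> 13 infected
Step 4: +3 new -> 16 infected
Step 5: +3 new -> 19 infected
Step 6: +2 new -> 21 infected
Step 7: +0 new -> 21 infected

Answer: 21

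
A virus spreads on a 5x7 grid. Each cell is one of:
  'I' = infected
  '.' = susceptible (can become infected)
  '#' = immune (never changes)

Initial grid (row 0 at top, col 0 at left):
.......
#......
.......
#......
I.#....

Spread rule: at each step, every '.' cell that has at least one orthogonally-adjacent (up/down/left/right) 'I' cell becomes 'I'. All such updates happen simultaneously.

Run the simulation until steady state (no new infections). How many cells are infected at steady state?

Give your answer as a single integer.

Answer: 32

Derivation:
Step 0 (initial): 1 infected
Step 1: +1 new -> 2 infected
Step 2: +1 new -> 3 infected
Step 3: +2 new -> 5 infected
Step 4: +4 new -> 9 infected
Step 5: +5 new -> 14 infected
Step 6: +6 new -> 20 infected
Step 7: +5 new -> 25 infected
Step 8: +4 new -> 29 infected
Step 9: +2 new -> 31 infected
Step 10: +1 new -> 32 infected
Step 11: +0 new -> 32 infected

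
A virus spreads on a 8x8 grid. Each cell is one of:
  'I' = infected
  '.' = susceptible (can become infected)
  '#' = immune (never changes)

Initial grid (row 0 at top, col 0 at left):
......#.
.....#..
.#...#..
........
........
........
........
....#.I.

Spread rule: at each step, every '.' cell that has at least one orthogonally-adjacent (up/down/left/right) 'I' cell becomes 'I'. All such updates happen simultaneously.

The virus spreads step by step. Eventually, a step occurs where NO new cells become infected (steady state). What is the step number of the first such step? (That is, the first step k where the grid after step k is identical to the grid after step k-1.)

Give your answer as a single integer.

Answer: 14

Derivation:
Step 0 (initial): 1 infected
Step 1: +3 new -> 4 infected
Step 2: +3 new -> 7 infected
Step 3: +4 new -> 11 infected
Step 4: +5 new -> 16 infected
Step 5: +7 new -> 23 infected
Step 6: +7 new -> 30 infected
Step 7: +7 new -> 37 infected
Step 8: +7 new -> 44 infected
Step 9: +5 new -> 49 infected
Step 10: +4 new -> 53 infected
Step 11: +3 new -> 56 infected
Step 12: +2 new -> 58 infected
Step 13: +1 new -> 59 infected
Step 14: +0 new -> 59 infected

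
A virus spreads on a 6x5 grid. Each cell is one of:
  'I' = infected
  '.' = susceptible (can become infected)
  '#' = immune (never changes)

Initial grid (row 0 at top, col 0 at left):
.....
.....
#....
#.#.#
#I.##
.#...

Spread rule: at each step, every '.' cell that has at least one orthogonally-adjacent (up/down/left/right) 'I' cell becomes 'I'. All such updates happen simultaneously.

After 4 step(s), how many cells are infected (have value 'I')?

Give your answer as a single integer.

Step 0 (initial): 1 infected
Step 1: +2 new -> 3 infected
Step 2: +2 new -> 5 infected
Step 3: +3 new -> 8 infected
Step 4: +5 new -> 13 infected

Answer: 13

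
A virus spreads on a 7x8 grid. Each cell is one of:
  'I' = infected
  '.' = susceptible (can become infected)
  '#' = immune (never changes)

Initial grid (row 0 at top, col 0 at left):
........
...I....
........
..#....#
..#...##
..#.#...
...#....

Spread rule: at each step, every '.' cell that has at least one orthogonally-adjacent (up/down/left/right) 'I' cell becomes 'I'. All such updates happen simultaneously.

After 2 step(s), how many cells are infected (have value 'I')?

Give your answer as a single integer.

Answer: 12

Derivation:
Step 0 (initial): 1 infected
Step 1: +4 new -> 5 infected
Step 2: +7 new -> 12 infected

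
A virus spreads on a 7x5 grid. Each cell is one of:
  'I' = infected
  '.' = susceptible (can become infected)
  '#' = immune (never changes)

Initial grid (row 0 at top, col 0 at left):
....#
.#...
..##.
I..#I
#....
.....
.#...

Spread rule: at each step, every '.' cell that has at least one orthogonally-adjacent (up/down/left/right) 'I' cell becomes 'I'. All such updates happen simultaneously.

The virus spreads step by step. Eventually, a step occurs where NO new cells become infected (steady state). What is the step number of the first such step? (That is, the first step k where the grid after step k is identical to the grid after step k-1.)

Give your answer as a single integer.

Step 0 (initial): 2 infected
Step 1: +4 new -> 6 infected
Step 2: +7 new -> 13 infected
Step 3: +6 new -> 19 infected
Step 4: +6 new -> 25 infected
Step 5: +3 new -> 28 infected
Step 6: +0 new -> 28 infected

Answer: 6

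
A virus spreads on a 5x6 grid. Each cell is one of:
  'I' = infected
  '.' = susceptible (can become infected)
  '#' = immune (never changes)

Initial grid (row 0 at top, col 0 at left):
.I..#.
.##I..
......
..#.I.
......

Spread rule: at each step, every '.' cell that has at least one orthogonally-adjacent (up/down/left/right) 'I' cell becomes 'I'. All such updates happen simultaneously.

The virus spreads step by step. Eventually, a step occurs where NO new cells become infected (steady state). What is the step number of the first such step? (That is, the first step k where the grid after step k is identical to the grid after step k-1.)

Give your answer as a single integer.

Answer: 6

Derivation:
Step 0 (initial): 3 infected
Step 1: +9 new -> 12 infected
Step 2: +6 new -> 18 infected
Step 3: +4 new -> 22 infected
Step 4: +3 new -> 25 infected
Step 5: +1 new -> 26 infected
Step 6: +0 new -> 26 infected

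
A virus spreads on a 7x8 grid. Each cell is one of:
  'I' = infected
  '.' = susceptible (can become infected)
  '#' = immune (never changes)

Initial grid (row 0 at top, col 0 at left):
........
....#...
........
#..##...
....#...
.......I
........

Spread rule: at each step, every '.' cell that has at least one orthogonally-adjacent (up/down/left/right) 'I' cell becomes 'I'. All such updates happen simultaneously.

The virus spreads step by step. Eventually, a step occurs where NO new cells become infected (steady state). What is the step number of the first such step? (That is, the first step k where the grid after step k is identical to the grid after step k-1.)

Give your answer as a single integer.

Answer: 13

Derivation:
Step 0 (initial): 1 infected
Step 1: +3 new -> 4 infected
Step 2: +4 new -> 8 infected
Step 3: +5 new -> 13 infected
Step 4: +5 new -> 18 infected
Step 5: +6 new -> 24 infected
Step 6: +6 new -> 30 infected
Step 7: +6 new -> 36 infected
Step 8: +6 new -> 42 infected
Step 9: +3 new -> 45 infected
Step 10: +3 new -> 48 infected
Step 11: +2 new -> 50 infected
Step 12: +1 new -> 51 infected
Step 13: +0 new -> 51 infected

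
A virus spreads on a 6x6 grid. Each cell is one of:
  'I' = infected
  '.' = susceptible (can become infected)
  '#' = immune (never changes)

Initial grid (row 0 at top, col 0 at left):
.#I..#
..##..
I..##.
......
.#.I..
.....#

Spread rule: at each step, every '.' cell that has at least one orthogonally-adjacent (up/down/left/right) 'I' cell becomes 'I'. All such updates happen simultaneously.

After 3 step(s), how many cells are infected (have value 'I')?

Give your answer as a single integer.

Step 0 (initial): 3 infected
Step 1: +8 new -> 11 infected
Step 2: +11 new -> 22 infected
Step 3: +4 new -> 26 infected

Answer: 26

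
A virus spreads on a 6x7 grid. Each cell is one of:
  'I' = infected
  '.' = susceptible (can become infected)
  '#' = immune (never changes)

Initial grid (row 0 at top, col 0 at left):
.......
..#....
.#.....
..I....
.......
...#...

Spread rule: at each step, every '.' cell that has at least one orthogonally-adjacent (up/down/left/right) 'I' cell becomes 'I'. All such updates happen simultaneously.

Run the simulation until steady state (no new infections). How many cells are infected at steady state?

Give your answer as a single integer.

Answer: 39

Derivation:
Step 0 (initial): 1 infected
Step 1: +4 new -> 5 infected
Step 2: +6 new -> 11 infected
Step 3: +7 new -> 18 infected
Step 4: +8 new -> 26 infected
Step 5: +8 new -> 34 infected
Step 6: +4 new -> 38 infected
Step 7: +1 new -> 39 infected
Step 8: +0 new -> 39 infected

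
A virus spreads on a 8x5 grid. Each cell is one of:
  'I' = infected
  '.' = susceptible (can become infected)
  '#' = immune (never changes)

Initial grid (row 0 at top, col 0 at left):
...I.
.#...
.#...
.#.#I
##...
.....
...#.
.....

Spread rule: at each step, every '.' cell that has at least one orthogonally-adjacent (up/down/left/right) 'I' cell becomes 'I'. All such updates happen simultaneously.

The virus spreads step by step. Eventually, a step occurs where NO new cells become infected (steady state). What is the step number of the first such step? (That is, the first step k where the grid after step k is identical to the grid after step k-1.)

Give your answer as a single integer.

Answer: 9

Derivation:
Step 0 (initial): 2 infected
Step 1: +5 new -> 7 infected
Step 2: +6 new -> 13 infected
Step 3: +5 new -> 18 infected
Step 4: +4 new -> 22 infected
Step 5: +4 new -> 26 infected
Step 6: +4 new -> 30 infected
Step 7: +2 new -> 32 infected
Step 8: +1 new -> 33 infected
Step 9: +0 new -> 33 infected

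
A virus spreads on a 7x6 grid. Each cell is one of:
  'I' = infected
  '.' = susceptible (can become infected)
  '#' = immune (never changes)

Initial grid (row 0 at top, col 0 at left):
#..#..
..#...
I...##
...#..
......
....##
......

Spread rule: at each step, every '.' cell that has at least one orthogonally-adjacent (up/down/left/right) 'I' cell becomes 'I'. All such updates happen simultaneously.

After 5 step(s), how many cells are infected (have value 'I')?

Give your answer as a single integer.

Answer: 22

Derivation:
Step 0 (initial): 1 infected
Step 1: +3 new -> 4 infected
Step 2: +4 new -> 8 infected
Step 3: +5 new -> 13 infected
Step 4: +5 new -> 18 infected
Step 5: +4 new -> 22 infected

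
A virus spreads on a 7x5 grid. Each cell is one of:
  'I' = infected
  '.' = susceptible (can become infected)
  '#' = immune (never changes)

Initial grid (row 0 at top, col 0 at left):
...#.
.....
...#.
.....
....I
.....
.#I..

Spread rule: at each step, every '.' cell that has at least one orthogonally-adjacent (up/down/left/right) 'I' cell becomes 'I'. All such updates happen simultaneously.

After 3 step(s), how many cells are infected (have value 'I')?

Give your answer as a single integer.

Step 0 (initial): 2 infected
Step 1: +5 new -> 7 infected
Step 2: +6 new -> 13 infected
Step 3: +4 new -> 17 infected

Answer: 17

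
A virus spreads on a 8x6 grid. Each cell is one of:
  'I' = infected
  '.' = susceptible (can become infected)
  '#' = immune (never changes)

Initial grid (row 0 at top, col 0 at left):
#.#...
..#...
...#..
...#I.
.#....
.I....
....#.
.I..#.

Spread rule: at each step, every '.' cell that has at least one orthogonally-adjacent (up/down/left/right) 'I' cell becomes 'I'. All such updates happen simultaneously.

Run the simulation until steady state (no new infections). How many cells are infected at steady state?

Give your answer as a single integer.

Step 0 (initial): 3 infected
Step 1: +8 new -> 11 infected
Step 2: +11 new -> 22 infected
Step 3: +7 new -> 29 infected
Step 4: +6 new -> 35 infected
Step 5: +3 new -> 38 infected
Step 6: +1 new -> 39 infected
Step 7: +1 new -> 40 infected
Step 8: +0 new -> 40 infected

Answer: 40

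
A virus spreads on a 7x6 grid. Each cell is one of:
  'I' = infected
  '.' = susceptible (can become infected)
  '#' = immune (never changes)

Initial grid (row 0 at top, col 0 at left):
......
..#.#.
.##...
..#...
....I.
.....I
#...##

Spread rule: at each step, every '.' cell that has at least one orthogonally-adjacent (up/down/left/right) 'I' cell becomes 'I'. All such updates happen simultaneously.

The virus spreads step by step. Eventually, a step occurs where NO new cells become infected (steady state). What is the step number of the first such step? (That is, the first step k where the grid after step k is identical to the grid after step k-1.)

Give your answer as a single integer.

Answer: 9

Derivation:
Step 0 (initial): 2 infected
Step 1: +4 new -> 6 infected
Step 2: +5 new -> 11 infected
Step 3: +5 new -> 16 infected
Step 4: +6 new -> 22 infected
Step 5: +5 new -> 27 infected
Step 6: +3 new -> 30 infected
Step 7: +2 new -> 32 infected
Step 8: +2 new -> 34 infected
Step 9: +0 new -> 34 infected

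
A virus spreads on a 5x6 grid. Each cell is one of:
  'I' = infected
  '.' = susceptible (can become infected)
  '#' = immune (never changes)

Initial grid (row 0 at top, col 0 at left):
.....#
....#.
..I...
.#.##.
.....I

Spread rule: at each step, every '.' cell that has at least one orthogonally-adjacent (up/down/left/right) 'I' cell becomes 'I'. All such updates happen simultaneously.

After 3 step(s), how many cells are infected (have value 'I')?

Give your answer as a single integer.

Answer: 22

Derivation:
Step 0 (initial): 2 infected
Step 1: +6 new -> 8 infected
Step 2: +8 new -> 16 infected
Step 3: +6 new -> 22 infected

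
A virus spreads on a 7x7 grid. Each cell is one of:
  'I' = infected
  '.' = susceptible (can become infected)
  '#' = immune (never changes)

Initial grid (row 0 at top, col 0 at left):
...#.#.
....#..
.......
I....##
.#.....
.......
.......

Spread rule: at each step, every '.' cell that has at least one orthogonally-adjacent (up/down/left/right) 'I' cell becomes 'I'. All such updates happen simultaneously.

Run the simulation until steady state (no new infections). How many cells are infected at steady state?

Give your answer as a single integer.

Step 0 (initial): 1 infected
Step 1: +3 new -> 4 infected
Step 2: +4 new -> 8 infected
Step 3: +7 new -> 15 infected
Step 4: +7 new -> 22 infected
Step 5: +6 new -> 28 infected
Step 6: +4 new -> 32 infected
Step 7: +5 new -> 37 infected
Step 8: +3 new -> 40 infected
Step 9: +2 new -> 42 infected
Step 10: +0 new -> 42 infected

Answer: 42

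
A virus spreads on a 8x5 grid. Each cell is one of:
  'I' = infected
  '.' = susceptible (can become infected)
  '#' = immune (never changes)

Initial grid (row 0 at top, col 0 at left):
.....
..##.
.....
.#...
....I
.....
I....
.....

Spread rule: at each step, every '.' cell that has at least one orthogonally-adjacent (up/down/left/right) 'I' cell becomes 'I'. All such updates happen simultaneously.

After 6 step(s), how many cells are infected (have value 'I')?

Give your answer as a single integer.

Answer: 36

Derivation:
Step 0 (initial): 2 infected
Step 1: +6 new -> 8 infected
Step 2: +9 new -> 17 infected
Step 3: +9 new -> 26 infected
Step 4: +4 new -> 30 infected
Step 5: +3 new -> 33 infected
Step 6: +3 new -> 36 infected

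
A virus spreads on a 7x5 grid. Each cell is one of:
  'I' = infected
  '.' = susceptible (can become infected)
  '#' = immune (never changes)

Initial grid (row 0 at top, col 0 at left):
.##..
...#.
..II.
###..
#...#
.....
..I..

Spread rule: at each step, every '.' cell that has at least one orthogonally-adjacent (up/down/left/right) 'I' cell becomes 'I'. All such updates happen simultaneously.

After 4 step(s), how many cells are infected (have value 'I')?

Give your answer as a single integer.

Answer: 27

Derivation:
Step 0 (initial): 3 infected
Step 1: +7 new -> 10 infected
Step 2: +10 new -> 20 infected
Step 3: +5 new -> 25 infected
Step 4: +2 new -> 27 infected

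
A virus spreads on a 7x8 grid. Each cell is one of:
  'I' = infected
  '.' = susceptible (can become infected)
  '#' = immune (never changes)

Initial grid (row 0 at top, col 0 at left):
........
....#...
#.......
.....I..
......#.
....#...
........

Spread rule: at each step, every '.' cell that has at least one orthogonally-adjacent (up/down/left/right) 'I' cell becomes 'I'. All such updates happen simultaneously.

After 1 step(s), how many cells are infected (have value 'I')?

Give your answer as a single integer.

Step 0 (initial): 1 infected
Step 1: +4 new -> 5 infected

Answer: 5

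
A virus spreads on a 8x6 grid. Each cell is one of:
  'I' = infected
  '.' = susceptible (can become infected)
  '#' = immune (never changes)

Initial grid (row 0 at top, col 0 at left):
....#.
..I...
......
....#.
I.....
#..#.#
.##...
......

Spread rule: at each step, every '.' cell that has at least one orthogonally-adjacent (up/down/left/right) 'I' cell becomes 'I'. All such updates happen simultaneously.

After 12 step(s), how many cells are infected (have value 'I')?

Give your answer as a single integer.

Step 0 (initial): 2 infected
Step 1: +6 new -> 8 infected
Step 2: +11 new -> 19 infected
Step 3: +6 new -> 25 infected
Step 4: +3 new -> 28 infected
Step 5: +3 new -> 31 infected
Step 6: +1 new -> 32 infected
Step 7: +3 new -> 35 infected
Step 8: +2 new -> 37 infected
Step 9: +1 new -> 38 infected
Step 10: +1 new -> 39 infected
Step 11: +1 new -> 40 infected
Step 12: +1 new -> 41 infected

Answer: 41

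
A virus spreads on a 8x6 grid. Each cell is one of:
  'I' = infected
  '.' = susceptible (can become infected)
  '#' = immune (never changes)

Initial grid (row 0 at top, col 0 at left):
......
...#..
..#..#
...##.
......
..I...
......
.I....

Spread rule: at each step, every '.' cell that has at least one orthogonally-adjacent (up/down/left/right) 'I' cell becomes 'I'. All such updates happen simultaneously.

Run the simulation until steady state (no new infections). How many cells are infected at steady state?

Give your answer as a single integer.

Answer: 43

Derivation:
Step 0 (initial): 2 infected
Step 1: +7 new -> 9 infected
Step 2: +8 new -> 17 infected
Step 3: +6 new -> 23 infected
Step 4: +5 new -> 28 infected
Step 5: +3 new -> 31 infected
Step 6: +3 new -> 34 infected
Step 7: +2 new -> 36 infected
Step 8: +1 new -> 37 infected
Step 9: +1 new -> 38 infected
Step 10: +2 new -> 40 infected
Step 11: +2 new -> 42 infected
Step 12: +1 new -> 43 infected
Step 13: +0 new -> 43 infected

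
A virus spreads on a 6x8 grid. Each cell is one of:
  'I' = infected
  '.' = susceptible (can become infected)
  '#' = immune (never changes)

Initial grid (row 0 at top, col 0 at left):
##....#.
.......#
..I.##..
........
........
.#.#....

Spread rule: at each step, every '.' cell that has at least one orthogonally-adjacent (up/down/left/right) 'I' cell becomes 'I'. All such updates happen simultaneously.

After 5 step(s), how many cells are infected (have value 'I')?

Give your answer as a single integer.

Answer: 31

Derivation:
Step 0 (initial): 1 infected
Step 1: +4 new -> 5 infected
Step 2: +7 new -> 12 infected
Step 3: +8 new -> 20 infected
Step 4: +5 new -> 25 infected
Step 5: +6 new -> 31 infected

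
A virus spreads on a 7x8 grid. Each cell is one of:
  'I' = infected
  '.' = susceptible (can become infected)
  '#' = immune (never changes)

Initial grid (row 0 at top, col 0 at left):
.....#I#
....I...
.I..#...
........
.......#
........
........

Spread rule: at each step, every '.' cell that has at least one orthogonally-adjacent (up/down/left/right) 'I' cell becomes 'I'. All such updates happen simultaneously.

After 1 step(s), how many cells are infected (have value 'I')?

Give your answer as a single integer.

Step 0 (initial): 3 infected
Step 1: +8 new -> 11 infected

Answer: 11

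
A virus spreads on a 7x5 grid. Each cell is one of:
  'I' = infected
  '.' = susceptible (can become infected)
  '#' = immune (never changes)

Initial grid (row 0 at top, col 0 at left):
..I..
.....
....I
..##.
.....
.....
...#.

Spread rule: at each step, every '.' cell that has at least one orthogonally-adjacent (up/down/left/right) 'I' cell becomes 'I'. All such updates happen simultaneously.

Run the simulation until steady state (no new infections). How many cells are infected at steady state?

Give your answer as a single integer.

Answer: 32

Derivation:
Step 0 (initial): 2 infected
Step 1: +6 new -> 8 infected
Step 2: +6 new -> 14 infected
Step 3: +4 new -> 18 infected
Step 4: +5 new -> 23 infected
Step 5: +3 new -> 26 infected
Step 6: +3 new -> 29 infected
Step 7: +2 new -> 31 infected
Step 8: +1 new -> 32 infected
Step 9: +0 new -> 32 infected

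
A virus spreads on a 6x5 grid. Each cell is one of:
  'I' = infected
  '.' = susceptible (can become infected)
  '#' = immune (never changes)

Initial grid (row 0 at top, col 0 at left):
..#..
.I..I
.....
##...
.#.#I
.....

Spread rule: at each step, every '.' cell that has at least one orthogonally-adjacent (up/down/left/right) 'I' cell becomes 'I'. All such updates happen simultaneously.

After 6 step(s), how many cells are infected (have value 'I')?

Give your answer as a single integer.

Answer: 25

Derivation:
Step 0 (initial): 3 infected
Step 1: +9 new -> 12 infected
Step 2: +7 new -> 19 infected
Step 3: +2 new -> 21 infected
Step 4: +2 new -> 23 infected
Step 5: +1 new -> 24 infected
Step 6: +1 new -> 25 infected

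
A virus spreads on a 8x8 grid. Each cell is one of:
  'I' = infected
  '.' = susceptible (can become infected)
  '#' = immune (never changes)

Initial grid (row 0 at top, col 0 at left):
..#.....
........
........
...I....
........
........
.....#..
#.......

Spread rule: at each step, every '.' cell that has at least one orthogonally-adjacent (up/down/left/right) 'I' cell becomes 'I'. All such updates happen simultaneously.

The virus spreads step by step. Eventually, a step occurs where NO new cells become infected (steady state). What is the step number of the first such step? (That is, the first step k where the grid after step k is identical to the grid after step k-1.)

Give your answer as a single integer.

Answer: 9

Derivation:
Step 0 (initial): 1 infected
Step 1: +4 new -> 5 infected
Step 2: +8 new -> 13 infected
Step 3: +12 new -> 25 infected
Step 4: +13 new -> 38 infected
Step 5: +11 new -> 49 infected
Step 6: +8 new -> 57 infected
Step 7: +3 new -> 60 infected
Step 8: +1 new -> 61 infected
Step 9: +0 new -> 61 infected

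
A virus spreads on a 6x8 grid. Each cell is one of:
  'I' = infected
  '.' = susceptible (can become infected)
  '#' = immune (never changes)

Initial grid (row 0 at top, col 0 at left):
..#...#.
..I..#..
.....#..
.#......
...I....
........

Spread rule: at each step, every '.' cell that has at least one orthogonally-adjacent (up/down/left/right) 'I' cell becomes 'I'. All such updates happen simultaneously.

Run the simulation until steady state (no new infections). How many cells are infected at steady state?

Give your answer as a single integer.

Step 0 (initial): 2 infected
Step 1: +7 new -> 9 infected
Step 2: +12 new -> 21 infected
Step 3: +9 new -> 30 infected
Step 4: +6 new -> 36 infected
Step 5: +3 new -> 39 infected
Step 6: +2 new -> 41 infected
Step 7: +1 new -> 42 infected
Step 8: +1 new -> 43 infected
Step 9: +0 new -> 43 infected

Answer: 43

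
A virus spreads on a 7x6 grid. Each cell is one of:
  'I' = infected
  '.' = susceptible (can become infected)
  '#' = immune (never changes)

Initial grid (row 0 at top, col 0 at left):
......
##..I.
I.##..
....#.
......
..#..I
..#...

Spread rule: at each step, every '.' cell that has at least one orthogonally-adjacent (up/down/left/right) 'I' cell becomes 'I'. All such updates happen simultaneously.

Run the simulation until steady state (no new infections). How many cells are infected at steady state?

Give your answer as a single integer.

Answer: 35

Derivation:
Step 0 (initial): 3 infected
Step 1: +9 new -> 12 infected
Step 2: +10 new -> 22 infected
Step 3: +6 new -> 28 infected
Step 4: +5 new -> 33 infected
Step 5: +2 new -> 35 infected
Step 6: +0 new -> 35 infected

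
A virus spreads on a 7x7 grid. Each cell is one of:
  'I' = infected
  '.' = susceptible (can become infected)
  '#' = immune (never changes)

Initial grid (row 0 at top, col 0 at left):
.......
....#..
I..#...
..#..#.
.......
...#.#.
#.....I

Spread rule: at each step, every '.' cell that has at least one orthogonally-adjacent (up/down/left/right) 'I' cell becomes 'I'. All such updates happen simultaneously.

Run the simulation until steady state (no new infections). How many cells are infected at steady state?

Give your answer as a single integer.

Answer: 42

Derivation:
Step 0 (initial): 2 infected
Step 1: +5 new -> 7 infected
Step 2: +7 new -> 14 infected
Step 3: +8 new -> 22 infected
Step 4: +7 new -> 29 infected
Step 5: +7 new -> 36 infected
Step 6: +5 new -> 41 infected
Step 7: +1 new -> 42 infected
Step 8: +0 new -> 42 infected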